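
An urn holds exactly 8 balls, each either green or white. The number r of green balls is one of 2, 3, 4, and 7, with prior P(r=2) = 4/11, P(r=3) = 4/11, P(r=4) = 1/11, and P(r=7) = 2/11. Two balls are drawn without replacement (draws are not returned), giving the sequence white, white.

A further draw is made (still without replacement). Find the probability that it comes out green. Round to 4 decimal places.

The likelihood of the observed sequence under each hypothesis: P(data | r = 2) = (6/8)(5/7) = 15/28; P(data | r = 3) = (5/8)(4/7) = 5/14; P(data | r = 4) = (4/8)(3/7) = 3/14; P(data | r = 7) = (1/8)(0/7) = 0.
The prior-weighted likelihoods are 4/11 · 15/28 = 15/77, 4/11 · 5/14 = 10/77, 1/11 · 3/14 = 3/154, 2/11 · 0 = 0; these sum to 53/154.
Normalising, the posterior is P(r = 2 | data) = 30/53, P(r = 3 | data) = 20/53, P(r = 4 | data) = 3/53, P(r = 7 | data) = 0.
Averaging over the posterior, P(green next | data) = (1/3)(30/53) + (1/2)(20/53) + (2/3)(3/53) = 22/53.

0.4151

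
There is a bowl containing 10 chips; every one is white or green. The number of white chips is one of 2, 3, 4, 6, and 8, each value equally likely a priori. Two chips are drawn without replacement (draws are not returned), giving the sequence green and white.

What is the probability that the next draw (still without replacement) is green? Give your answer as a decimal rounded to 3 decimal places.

0.552

Compute the likelihood of the observed sequence for each case: P(data | r = 2) = (8/10)(2/9) = 8/45; P(data | r = 3) = (7/10)(3/9) = 7/30; P(data | r = 4) = (6/10)(4/9) = 4/15; P(data | r = 6) = (4/10)(6/9) = 4/15; P(data | r = 8) = (2/10)(8/9) = 8/45.
Multiplying each by its prior: 1/5 · 8/45 = 8/225, 1/5 · 7/30 = 7/150, 1/5 · 4/15 = 4/75, 1/5 · 4/15 = 4/75, 1/5 · 8/45 = 8/225; with total 101/450.
Dividing through by the total gives posterior P(r = 2 | data) = 16/101, P(r = 3 | data) = 21/101, P(r = 4 | data) = 24/101, P(r = 6 | data) = 24/101, P(r = 8 | data) = 16/101.
So P(green next | data) = Σ P(green next | H) P(H | data) = (7/8)(16/101) + (3/4)(21/101) + (5/8)(24/101) + (3/8)(24/101) + (1/8)(16/101) = 223/404.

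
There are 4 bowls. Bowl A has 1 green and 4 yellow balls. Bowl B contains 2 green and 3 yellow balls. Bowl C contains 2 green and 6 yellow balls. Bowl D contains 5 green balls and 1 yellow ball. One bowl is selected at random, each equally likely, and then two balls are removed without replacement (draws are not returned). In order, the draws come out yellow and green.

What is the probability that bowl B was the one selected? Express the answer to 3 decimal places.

Compute the likelihood of the observed sequence for each case: P(data | bowl A) = (4/5)(1/4) = 1/5; P(data | bowl B) = (3/5)(2/4) = 3/10; P(data | bowl C) = (6/8)(2/7) = 3/14; P(data | bowl D) = (1/6)(5/5) = 1/6.
The prior-weighted likelihoods are 1/4 · 1/5 = 1/20, 1/4 · 3/10 = 3/40, 1/4 · 3/14 = 3/56, 1/4 · 1/6 = 1/24; these sum to 37/168.
Hence P(bowl B | data) = (3/40) / (37/168) = 63/185.

0.341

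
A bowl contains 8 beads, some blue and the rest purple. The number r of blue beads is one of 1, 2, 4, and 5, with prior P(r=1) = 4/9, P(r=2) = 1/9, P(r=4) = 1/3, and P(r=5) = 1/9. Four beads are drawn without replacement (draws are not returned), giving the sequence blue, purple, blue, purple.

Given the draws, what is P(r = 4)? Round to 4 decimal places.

0.7059

The likelihood of the observed sequence under each hypothesis: P(data | r = 1) = (1/8)(7/7)(0/6) = 0; P(data | r = 2) = (2/8)(6/7)(1/6)(5/5) = 1/28; P(data | r = 4) = (4/8)(4/7)(3/6)(3/5) = 3/35; P(data | r = 5) = (5/8)(3/7)(4/6)(2/5) = 1/14.
The prior-weighted likelihoods are 4/9 · 0 = 0, 1/9 · 1/28 = 1/252, 1/3 · 3/35 = 1/35, 1/9 · 1/14 = 1/126; with total 17/420.
Hence P(r = 4 | data) = (1/35) / (17/420) = 12/17.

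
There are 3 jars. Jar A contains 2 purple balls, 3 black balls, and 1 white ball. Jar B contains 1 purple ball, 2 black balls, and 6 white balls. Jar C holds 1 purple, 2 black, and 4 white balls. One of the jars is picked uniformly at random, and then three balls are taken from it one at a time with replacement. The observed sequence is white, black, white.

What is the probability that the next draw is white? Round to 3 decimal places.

Under each hypothesis, the probability of the observed sequence is: P(data | jar A) = (1/6)(3/6)(1/6) = 0.013889; P(data | jar B) = (6/9)(2/9)(6/9) = 0.098765; P(data | jar C) = (4/7)(2/7)(4/7) = 0.093294.
Multiplying each by its prior: 1/3 · 0.013889 = 0.0046296, 1/3 · 0.098765 = 0.032922, 1/3 · 0.093294 = 0.031098; with total 0.06865.
Normalising, the posterior is P(jar A | data) = 0.067439, P(jar B | data) = 0.47956, P(jar C | data) = 0.453.
So P(white next | data) = Σ P(white next | H) P(H | data) = (1/6)(0.067439) + (2/3)(0.47956) + (4/7)(0.453) = 0.5898.

0.590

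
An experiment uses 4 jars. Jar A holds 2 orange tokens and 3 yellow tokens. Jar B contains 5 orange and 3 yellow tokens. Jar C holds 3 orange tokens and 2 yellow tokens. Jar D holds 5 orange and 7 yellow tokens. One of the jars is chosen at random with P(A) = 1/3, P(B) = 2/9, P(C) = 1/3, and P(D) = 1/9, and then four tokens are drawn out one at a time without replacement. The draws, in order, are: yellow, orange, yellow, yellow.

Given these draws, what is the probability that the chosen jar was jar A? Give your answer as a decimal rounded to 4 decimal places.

For each hypothesis, P(data | H) works out to: P(data | jar A) = (3/5)(2/4)(2/3)(1/2) = 0.1; P(data | jar B) = (3/8)(5/7)(2/6)(1/5) = 0.017857; P(data | jar C) = (2/5)(3/4)(1/3)(0/2) = 0; P(data | jar D) = (7/12)(5/11)(6/10)(5/9) = 0.088384.
Multiplying each by its prior: 1/3 · 0.1 = 0.033333, 2/9 · 0.017857 = 0.0039683, 1/3 · 0 = 0, 1/9 · 0.088384 = 0.0098204; these sum to 0.047122.
By Bayes' rule, P(jar A | data) = (0.033333) / (0.047122) = 0.70738.

0.7074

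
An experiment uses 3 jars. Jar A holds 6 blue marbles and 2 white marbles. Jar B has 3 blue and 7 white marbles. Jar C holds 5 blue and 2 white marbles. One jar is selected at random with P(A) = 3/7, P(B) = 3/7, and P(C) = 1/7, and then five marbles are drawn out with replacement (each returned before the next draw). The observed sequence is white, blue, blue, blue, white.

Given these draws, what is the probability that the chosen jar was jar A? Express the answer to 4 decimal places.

0.5325

Compute the likelihood of the observed sequence for each case: P(data | jar A) = (2/8)(6/8)(6/8)(6/8)(2/8) = 0.026367; P(data | jar B) = (7/10)(3/10)(3/10)(3/10)(7/10) = 0.01323; P(data | jar C) = (2/7)(5/7)(5/7)(5/7)(2/7) = 0.02975.
Weighting by the prior gives 3/7 · 0.026367 = 0.0113, 3/7 · 0.01323 = 0.00567, 1/7 · 0.02975 = 0.0042499; summing to 0.02122.
Hence P(jar A | data) = (0.0113) / (0.02122) = 0.53252.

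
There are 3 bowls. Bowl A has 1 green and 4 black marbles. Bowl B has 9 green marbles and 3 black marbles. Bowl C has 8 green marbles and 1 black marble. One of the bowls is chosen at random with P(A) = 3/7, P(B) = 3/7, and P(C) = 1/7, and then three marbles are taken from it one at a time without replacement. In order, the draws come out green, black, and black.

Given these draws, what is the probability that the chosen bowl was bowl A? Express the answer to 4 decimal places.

0.8302

The likelihood of the observed sequence under each hypothesis: P(data | bowl A) = (1/5)(4/4)(3/3) = 0.2; P(data | bowl B) = (9/12)(3/11)(2/10) = 0.040909; P(data | bowl C) = (8/9)(1/8)(0/7) = 0.
The prior-weighted likelihoods are 3/7 · 0.2 = 0.085714, 3/7 · 0.040909 = 0.017532, 1/7 · 0 = 0; with total 0.10325.
So P(bowl A | data) = (0.085714) / (0.10325) = 0.83019.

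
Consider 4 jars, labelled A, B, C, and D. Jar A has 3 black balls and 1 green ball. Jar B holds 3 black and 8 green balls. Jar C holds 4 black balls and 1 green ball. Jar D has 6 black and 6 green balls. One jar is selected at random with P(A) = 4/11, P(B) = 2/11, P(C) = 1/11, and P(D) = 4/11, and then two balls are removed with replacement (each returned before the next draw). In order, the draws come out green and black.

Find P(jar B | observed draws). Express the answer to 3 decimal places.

0.172

Compute the likelihood of the observed sequence for each case: P(data | jar A) = (1/4)(3/4) = 0.1875; P(data | jar B) = (8/11)(3/11) = 0.19835; P(data | jar C) = (1/5)(4/5) = 0.16; P(data | jar D) = (6/12)(6/12) = 0.25.
Multiplying each by its prior: 4/11 · 0.1875 = 0.068182, 2/11 · 0.19835 = 0.036063, 1/11 · 0.16 = 0.014545, 4/11 · 0.25 = 0.090909; summing to 0.2097.
Therefore the posterior P(jar B | data) = (0.036063) / (0.2097) = 0.17198.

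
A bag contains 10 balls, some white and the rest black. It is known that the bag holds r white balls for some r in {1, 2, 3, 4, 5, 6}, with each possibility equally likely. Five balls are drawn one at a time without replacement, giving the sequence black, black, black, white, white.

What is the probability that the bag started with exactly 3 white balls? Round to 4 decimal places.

Under each hypothesis, the probability of the observed sequence is: P(data | r = 1) = (9/10)(8/9)(7/8)(1/7)(0/6) = 0; P(data | r = 2) = (8/10)(7/9)(6/8)(2/7)(1/6) = 1/45; P(data | r = 3) = (7/10)(6/9)(5/8)(3/7)(2/6) = 1/24; P(data | r = 4) = (6/10)(5/9)(4/8)(4/7)(3/6) = 1/21; P(data | r = 5) = (5/10)(4/9)(3/8)(5/7)(4/6) = 5/126; P(data | r = 6) = (4/10)(3/9)(2/8)(6/7)(5/6) = 1/42.
Multiplying each by its prior: 1/6 · 0 = 0, 1/6 · 1/45 = 1/270, 1/6 · 1/24 = 1/144, 1/6 · 1/21 = 1/126, 1/6 · 5/126 = 5/756, 1/6 · 1/42 = 1/252; these sum to 7/240.
Hence P(r = 3 | data) = (1/144) / (7/240) = 5/21.

0.2381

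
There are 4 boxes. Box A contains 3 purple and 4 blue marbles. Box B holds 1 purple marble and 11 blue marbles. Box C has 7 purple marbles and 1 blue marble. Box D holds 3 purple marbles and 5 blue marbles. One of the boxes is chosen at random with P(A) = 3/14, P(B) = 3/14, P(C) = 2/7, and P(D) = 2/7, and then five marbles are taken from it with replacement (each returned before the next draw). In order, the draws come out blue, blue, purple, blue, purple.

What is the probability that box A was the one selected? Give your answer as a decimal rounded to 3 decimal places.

0.392

For each hypothesis, P(data | H) works out to: P(data | box A) = (4/7)(4/7)(3/7)(4/7)(3/7) = 0.034271; P(data | box B) = (11/12)(11/12)(1/12)(11/12)(1/12) = 0.005349; P(data | box C) = (1/8)(1/8)(7/8)(1/8)(7/8) = 0.0014954; P(data | box D) = (5/8)(5/8)(3/8)(5/8)(3/8) = 0.034332.
Weighting by the prior gives 3/14 · 0.034271 = 0.0073439, 3/14 · 0.005349 = 0.0011462, 2/7 · 0.0014954 = 0.00042725, 2/7 · 0.034332 = 0.0098092; summing to 0.018727.
So P(box A | data) = (0.0073439) / (0.018727) = 0.39216.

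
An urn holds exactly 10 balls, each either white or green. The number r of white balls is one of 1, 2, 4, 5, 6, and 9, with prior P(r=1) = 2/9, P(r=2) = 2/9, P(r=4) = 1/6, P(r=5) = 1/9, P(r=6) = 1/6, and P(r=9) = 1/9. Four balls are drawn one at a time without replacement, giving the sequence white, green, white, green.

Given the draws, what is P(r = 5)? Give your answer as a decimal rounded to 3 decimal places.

Under each hypothesis, the probability of the observed sequence is: P(data | r = 1) = (1/10)(9/9)(0/8) = 0; P(data | r = 2) = (2/10)(8/9)(1/8)(7/7) = 0.022222; P(data | r = 4) = (4/10)(6/9)(3/8)(5/7) = 0.071429; P(data | r = 5) = (5/10)(5/9)(4/8)(4/7) = 0.079365; P(data | r = 6) = (6/10)(4/9)(5/8)(3/7) = 0.071429; P(data | r = 9) = (9/10)(1/9)(8/8)(0/7) = 0.
Multiplying each by its prior: 2/9 · 0 = 0, 2/9 · 0.022222 = 0.0049383, 1/6 · 0.071429 = 0.011905, 1/9 · 0.079365 = 0.0088183, 1/6 · 0.071429 = 0.011905, 1/9 · 0 = 0; these sum to 0.037566.
So P(r = 5 | data) = (0.0088183) / (0.037566) = 0.23474.

0.235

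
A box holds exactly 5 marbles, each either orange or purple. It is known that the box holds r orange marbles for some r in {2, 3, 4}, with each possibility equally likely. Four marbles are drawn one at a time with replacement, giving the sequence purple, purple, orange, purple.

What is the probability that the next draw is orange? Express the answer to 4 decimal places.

For each hypothesis, P(data | H) works out to: P(data | r = 2) = (3/5)(3/5)(2/5)(3/5) = 0.0864; P(data | r = 3) = (2/5)(2/5)(3/5)(2/5) = 0.0384; P(data | r = 4) = (1/5)(1/5)(4/5)(1/5) = 0.0064.
Weighting by the prior gives 1/3 · 0.0864 = 0.0288, 1/3 · 0.0384 = 0.0128, 1/3 · 0.0064 = 0.0021333; summing to 0.043733.
Normalising, the posterior is P(r = 2 | data) = 0.65854, P(r = 3 | data) = 0.29268, P(r = 4 | data) = 0.04878.
Averaging over the posterior, P(orange next | data) = (2/5)(0.65854) + (3/5)(0.29268) + (4/5)(0.04878) = 0.47805.

0.4780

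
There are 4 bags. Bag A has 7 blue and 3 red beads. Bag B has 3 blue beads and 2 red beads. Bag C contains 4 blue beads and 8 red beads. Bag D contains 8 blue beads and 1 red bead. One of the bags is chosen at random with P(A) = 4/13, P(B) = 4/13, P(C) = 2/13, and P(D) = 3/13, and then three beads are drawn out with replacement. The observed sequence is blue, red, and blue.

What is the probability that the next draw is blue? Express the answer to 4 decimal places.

For each hypothesis, P(data | H) works out to: P(data | bag A) = (7/10)(3/10)(7/10) = 0.147; P(data | bag B) = (3/5)(2/5)(3/5) = 0.144; P(data | bag C) = (4/12)(8/12)(4/12) = 0.074074; P(data | bag D) = (8/9)(1/9)(8/9) = 0.087791.
Multiplying each by its prior: 4/13 · 0.147 = 0.045231, 4/13 · 0.144 = 0.044308, 2/13 · 0.074074 = 0.011396, 3/13 · 0.087791 = 0.02026; with total 0.12119.
The posterior is then P(bag A | data) = 0.37321, P(bag B | data) = 0.36559, P(bag C | data) = 0.094031, P(bag D | data) = 0.16717.
So P(blue next | data) = Σ P(blue next | H) P(H | data) = (7/10)(0.37321) + (3/5)(0.36559) + (1/3)(0.094031) + (8/9)(0.16717) = 0.66054.

0.6605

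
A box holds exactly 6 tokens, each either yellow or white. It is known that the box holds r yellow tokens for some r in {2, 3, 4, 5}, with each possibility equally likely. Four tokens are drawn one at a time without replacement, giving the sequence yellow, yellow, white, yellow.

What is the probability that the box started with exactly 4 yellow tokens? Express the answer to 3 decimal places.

The likelihood of the observed sequence under each hypothesis: P(data | r = 2) = (2/6)(1/5)(4/4)(0/3) = 0; P(data | r = 3) = (3/6)(2/5)(3/4)(1/3) = 1/20; P(data | r = 4) = (4/6)(3/5)(2/4)(2/3) = 2/15; P(data | r = 5) = (5/6)(4/5)(1/4)(3/3) = 1/6.
The prior-weighted likelihoods are 1/4 · 0 = 0, 1/4 · 1/20 = 1/80, 1/4 · 2/15 = 1/30, 1/4 · 1/6 = 1/24; these sum to 7/80.
By Bayes' rule, P(r = 4 | data) = (1/30) / (7/80) = 8/21.

0.381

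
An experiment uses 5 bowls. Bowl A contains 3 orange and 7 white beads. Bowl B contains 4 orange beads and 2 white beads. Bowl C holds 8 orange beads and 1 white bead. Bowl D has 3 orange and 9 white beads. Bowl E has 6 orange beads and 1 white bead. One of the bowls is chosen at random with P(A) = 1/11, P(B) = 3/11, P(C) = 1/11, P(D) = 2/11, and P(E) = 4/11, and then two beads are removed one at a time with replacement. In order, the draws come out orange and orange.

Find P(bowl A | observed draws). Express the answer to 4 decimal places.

For each hypothesis, P(data | H) works out to: P(data | bowl A) = (3/10)(3/10) = 0.09; P(data | bowl B) = (4/6)(4/6) = 0.44444; P(data | bowl C) = (8/9)(8/9) = 0.79012; P(data | bowl D) = (3/12)(3/12) = 0.0625; P(data | bowl E) = (6/7)(6/7) = 0.73469.
The prior-weighted likelihoods are 1/11 · 0.09 = 0.0081818, 3/11 · 0.44444 = 0.12121, 1/11 · 0.79012 = 0.071829, 2/11 · 0.0625 = 0.011364, 4/11 · 0.73469 = 0.26716; these sum to 0.47975.
Hence P(bowl A | data) = (0.0081818) / (0.47975) = 0.017054.

0.0171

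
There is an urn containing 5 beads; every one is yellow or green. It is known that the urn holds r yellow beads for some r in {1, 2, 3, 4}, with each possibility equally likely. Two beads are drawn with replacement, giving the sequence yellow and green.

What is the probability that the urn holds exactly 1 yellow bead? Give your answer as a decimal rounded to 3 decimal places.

The likelihood of the observed sequence under each hypothesis: P(data | r = 1) = (1/5)(4/5) = 4/25; P(data | r = 2) = (2/5)(3/5) = 6/25; P(data | r = 3) = (3/5)(2/5) = 6/25; P(data | r = 4) = (4/5)(1/5) = 4/25.
Weighting by the prior gives 1/4 · 4/25 = 1/25, 1/4 · 6/25 = 3/50, 1/4 · 6/25 = 3/50, 1/4 · 4/25 = 1/25; summing to 1/5.
Therefore the posterior P(r = 1 | data) = (1/25) / (1/5) = 1/5.

0.200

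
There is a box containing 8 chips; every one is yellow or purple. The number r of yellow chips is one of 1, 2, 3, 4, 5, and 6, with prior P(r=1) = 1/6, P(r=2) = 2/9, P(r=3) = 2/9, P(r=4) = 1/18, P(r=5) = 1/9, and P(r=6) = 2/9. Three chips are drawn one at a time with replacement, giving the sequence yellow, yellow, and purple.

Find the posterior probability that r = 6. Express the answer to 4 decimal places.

0.3605

For each hypothesis, P(data | H) works out to: P(data | r = 1) = (1/8)(1/8)(7/8) = 0.013672; P(data | r = 2) = (2/8)(2/8)(6/8) = 0.046875; P(data | r = 3) = (3/8)(3/8)(5/8) = 0.087891; P(data | r = 4) = (4/8)(4/8)(4/8) = 0.125; P(data | r = 5) = (5/8)(5/8)(3/8) = 0.14648; P(data | r = 6) = (6/8)(6/8)(2/8) = 0.14062.
Weighting by the prior gives 1/6 · 0.013672 = 0.0022786, 2/9 · 0.046875 = 0.010417, 2/9 · 0.087891 = 0.019531, 1/18 · 0.125 = 0.0069444, 1/9 · 0.14648 = 0.016276, 2/9 · 0.14062 = 0.03125; with total 0.086697.
By Bayes' rule, P(r = 6 | data) = (0.03125) / (0.086697) = 0.36045.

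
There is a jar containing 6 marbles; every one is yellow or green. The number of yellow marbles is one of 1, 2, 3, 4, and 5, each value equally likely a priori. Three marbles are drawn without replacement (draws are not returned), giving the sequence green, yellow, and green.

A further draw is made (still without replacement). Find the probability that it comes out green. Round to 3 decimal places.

0.600

For each hypothesis, P(data | H) works out to: P(data | r = 1) = (5/6)(1/5)(4/4) = 1/6; P(data | r = 2) = (4/6)(2/5)(3/4) = 1/5; P(data | r = 3) = (3/6)(3/5)(2/4) = 3/20; P(data | r = 4) = (2/6)(4/5)(1/4) = 1/15; P(data | r = 5) = (1/6)(5/5)(0/4) = 0.
Multiplying each by its prior: 1/5 · 1/6 = 1/30, 1/5 · 1/5 = 1/25, 1/5 · 3/20 = 3/100, 1/5 · 1/15 = 1/75, 1/5 · 0 = 0; with total 7/60.
Dividing through by the total gives posterior P(r = 1 | data) = 2/7, P(r = 2 | data) = 12/35, P(r = 3 | data) = 9/35, P(r = 4 | data) = 4/35, P(r = 5 | data) = 0.
So P(green next | data) = Σ P(green next | H) P(H | data) = (1)(2/7) + (2/3)(12/35) + (1/3)(9/35) + (0)(4/35) = 3/5.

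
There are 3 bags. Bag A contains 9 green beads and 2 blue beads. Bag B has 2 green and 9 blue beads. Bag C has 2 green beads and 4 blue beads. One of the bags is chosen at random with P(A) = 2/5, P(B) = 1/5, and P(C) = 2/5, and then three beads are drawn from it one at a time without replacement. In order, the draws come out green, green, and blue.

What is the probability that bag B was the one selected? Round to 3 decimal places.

For each hypothesis, P(data | H) works out to: P(data | bag A) = (9/11)(8/10)(2/9) = 8/55; P(data | bag B) = (2/11)(1/10)(9/9) = 1/55; P(data | bag C) = (2/6)(1/5)(4/4) = 1/15.
Weighting by the prior gives 2/5 · 8/55 = 16/275, 1/5 · 1/55 = 1/275, 2/5 · 1/15 = 2/75; summing to 73/825.
Hence P(bag B | data) = (1/275) / (73/825) = 3/73.

0.041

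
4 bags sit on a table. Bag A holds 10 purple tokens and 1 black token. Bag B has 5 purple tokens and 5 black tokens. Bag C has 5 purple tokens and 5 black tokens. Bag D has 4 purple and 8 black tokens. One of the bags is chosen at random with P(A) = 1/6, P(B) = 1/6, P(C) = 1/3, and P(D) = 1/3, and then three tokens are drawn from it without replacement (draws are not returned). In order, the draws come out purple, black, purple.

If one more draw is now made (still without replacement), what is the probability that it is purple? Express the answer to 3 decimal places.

0.462

The likelihood of the observed sequence under each hypothesis: P(data | bag A) = (10/11)(1/10)(9/9) = 0.090909; P(data | bag B) = (5/10)(5/9)(4/8) = 0.13889; P(data | bag C) = (5/10)(5/9)(4/8) = 0.13889; P(data | bag D) = (4/12)(8/11)(3/10) = 0.072727.
The prior-weighted likelihoods are 1/6 · 0.090909 = 0.015152, 1/6 · 0.13889 = 0.023148, 1/3 · 0.13889 = 0.046296, 1/3 · 0.072727 = 0.024242; with total 0.10884.
Normalising, the posterior is P(bag A | data) = 0.13921, P(bag B | data) = 0.21268, P(bag C | data) = 0.42537, P(bag D | data) = 0.22274.
Averaging over the posterior, P(purple next | data) = (1)(0.13921) + (3/7)(0.21268) + (3/7)(0.42537) + (2/9)(0.22274) = 0.46216.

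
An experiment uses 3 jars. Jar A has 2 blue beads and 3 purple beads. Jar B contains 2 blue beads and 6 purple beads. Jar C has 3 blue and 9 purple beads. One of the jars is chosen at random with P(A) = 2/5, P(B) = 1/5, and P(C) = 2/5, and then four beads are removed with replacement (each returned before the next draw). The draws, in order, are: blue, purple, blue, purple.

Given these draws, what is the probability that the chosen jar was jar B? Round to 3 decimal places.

Under each hypothesis, the probability of the observed sequence is: P(data | jar A) = (2/5)(3/5)(2/5)(3/5) = 0.0576; P(data | jar B) = (2/8)(6/8)(2/8)(6/8) = 0.035156; P(data | jar C) = (3/12)(9/12)(3/12)(9/12) = 0.035156.
The prior-weighted likelihoods are 2/5 · 0.0576 = 0.02304, 1/5 · 0.035156 = 0.0070313, 2/5 · 0.035156 = 0.014063; summing to 0.044134.
So P(jar B | data) = (0.0070313) / (0.044134) = 0.15932.

0.159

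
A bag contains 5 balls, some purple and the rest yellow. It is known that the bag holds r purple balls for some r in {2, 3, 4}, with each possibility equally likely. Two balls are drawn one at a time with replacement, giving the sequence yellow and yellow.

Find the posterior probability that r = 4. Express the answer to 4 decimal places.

0.0714

Compute the likelihood of the observed sequence for each case: P(data | r = 2) = (3/5)(3/5) = 9/25; P(data | r = 3) = (2/5)(2/5) = 4/25; P(data | r = 4) = (1/5)(1/5) = 1/25.
Weighting by the prior gives 1/3 · 9/25 = 3/25, 1/3 · 4/25 = 4/75, 1/3 · 1/25 = 1/75; summing to 14/75.
Therefore the posterior P(r = 4 | data) = (1/75) / (14/75) = 1/14.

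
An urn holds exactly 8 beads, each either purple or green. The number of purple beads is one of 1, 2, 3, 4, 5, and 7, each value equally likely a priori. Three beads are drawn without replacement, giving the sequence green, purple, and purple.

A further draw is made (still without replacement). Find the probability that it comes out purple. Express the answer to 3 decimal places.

0.538

Compute the likelihood of the observed sequence for each case: P(data | r = 1) = (7/8)(1/7)(0/6) = 0; P(data | r = 2) = (6/8)(2/7)(1/6) = 1/28; P(data | r = 3) = (5/8)(3/7)(2/6) = 5/56; P(data | r = 4) = (4/8)(4/7)(3/6) = 1/7; P(data | r = 5) = (3/8)(5/7)(4/6) = 5/28; P(data | r = 7) = (1/8)(7/7)(6/6) = 1/8.
Weighting by the prior gives 1/6 · 0 = 0, 1/6 · 1/28 = 1/168, 1/6 · 5/56 = 5/336, 1/6 · 1/7 = 1/42, 1/6 · 5/28 = 5/168, 1/6 · 1/8 = 1/48; summing to 2/21.
Normalising, the posterior is P(r = 1 | data) = 0, P(r = 2 | data) = 1/16, P(r = 3 | data) = 5/32, P(r = 4 | data) = 1/4, P(r = 5 | data) = 5/16, P(r = 7 | data) = 7/32.
The predictive probability is P(purple next | data) = (0)(1/16) + (1/5)(5/32) + (2/5)(1/4) + (3/5)(5/16) + (1)(7/32) = 43/80.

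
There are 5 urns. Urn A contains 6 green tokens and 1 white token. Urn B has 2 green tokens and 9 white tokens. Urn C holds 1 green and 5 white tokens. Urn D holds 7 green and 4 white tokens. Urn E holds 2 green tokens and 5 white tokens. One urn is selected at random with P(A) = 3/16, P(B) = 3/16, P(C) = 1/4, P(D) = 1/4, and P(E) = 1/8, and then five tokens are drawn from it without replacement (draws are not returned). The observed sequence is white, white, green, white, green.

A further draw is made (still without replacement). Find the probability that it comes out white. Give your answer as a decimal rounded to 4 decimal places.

0.7276

Compute the likelihood of the observed sequence for each case: P(data | urn A) = (1/7)(0/6) = 0; P(data | urn B) = (9/11)(8/10)(2/9)(7/8)(1/7) = 0.018182; P(data | urn C) = (5/6)(4/5)(1/4)(3/3)(0/2) = 0; P(data | urn D) = (4/11)(3/10)(7/9)(2/8)(6/7) = 0.018182; P(data | urn E) = (5/7)(4/6)(2/5)(3/4)(1/3) = 0.047619.
The prior-weighted likelihoods are 3/16 · 0 = 0, 3/16 · 0.018182 = 0.0034091, 1/4 · 0 = 0, 1/4 · 0.018182 = 0.0045455, 1/8 · 0.047619 = 0.0059524; these sum to 0.013907.
Dividing through by the total gives posterior P(urn A | data) = 0, P(urn B | data) = 0.24514, P(urn C | data) = 0, P(urn D | data) = 0.32685, P(urn E | data) = 0.42802.
So P(white next | data) = Σ P(white next | H) P(H | data) = (1)(0.24514) + (1/6)(0.32685) + (1)(0.42802) = 0.72763.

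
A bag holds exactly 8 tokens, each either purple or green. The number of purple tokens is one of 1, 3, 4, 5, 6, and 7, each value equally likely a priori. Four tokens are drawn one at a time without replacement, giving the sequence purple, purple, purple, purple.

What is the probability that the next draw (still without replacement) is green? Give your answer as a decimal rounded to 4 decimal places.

0.3750

Compute the likelihood of the observed sequence for each case: P(data | r = 1) = (1/8)(0/7) = 0; P(data | r = 3) = (3/8)(2/7)(1/6)(0/5) = 0; P(data | r = 4) = (4/8)(3/7)(2/6)(1/5) = 1/70; P(data | r = 5) = (5/8)(4/7)(3/6)(2/5) = 1/14; P(data | r = 6) = (6/8)(5/7)(4/6)(3/5) = 3/14; P(data | r = 7) = (7/8)(6/7)(5/6)(4/5) = 1/2.
The prior-weighted likelihoods are 1/6 · 0 = 0, 1/6 · 0 = 0, 1/6 · 1/70 = 1/420, 1/6 · 1/14 = 1/84, 1/6 · 3/14 = 1/28, 1/6 · 1/2 = 1/12; these sum to 2/15.
Normalising, the posterior is P(r = 1 | data) = 0, P(r = 3 | data) = 0, P(r = 4 | data) = 1/56, P(r = 5 | data) = 5/56, P(r = 6 | data) = 15/56, P(r = 7 | data) = 5/8.
The predictive probability is P(green next | data) = (1)(1/56) + (3/4)(5/56) + (1/2)(15/56) + (1/4)(5/8) = 3/8.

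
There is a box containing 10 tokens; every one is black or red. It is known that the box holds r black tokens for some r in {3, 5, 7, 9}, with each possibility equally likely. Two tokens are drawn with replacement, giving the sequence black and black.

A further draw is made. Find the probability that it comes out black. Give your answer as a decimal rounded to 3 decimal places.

0.746

Compute the likelihood of the observed sequence for each case: P(data | r = 3) = (3/10)(3/10) = 9/100; P(data | r = 5) = (5/10)(5/10) = 1/4; P(data | r = 7) = (7/10)(7/10) = 49/100; P(data | r = 9) = (9/10)(9/10) = 81/100.
The prior-weighted likelihoods are 1/4 · 9/100 = 9/400, 1/4 · 1/4 = 1/16, 1/4 · 49/100 = 49/400, 1/4 · 81/100 = 81/400; summing to 41/100.
Normalising, the posterior is P(r = 3 | data) = 9/164, P(r = 5 | data) = 25/164, P(r = 7 | data) = 49/164, P(r = 9 | data) = 81/164.
The predictive probability is P(black next | data) = (3/10)(9/164) + (1/2)(25/164) + (7/10)(49/164) + (9/10)(81/164) = 153/205.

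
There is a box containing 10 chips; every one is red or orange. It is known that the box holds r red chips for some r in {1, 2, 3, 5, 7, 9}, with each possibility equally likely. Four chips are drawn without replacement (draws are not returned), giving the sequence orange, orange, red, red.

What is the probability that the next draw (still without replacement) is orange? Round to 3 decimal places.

0.555

Compute the likelihood of the observed sequence for each case: P(data | r = 1) = (9/10)(8/9)(1/8)(0/7) = 0; P(data | r = 2) = (8/10)(7/9)(2/8)(1/7) = 0.022222; P(data | r = 3) = (7/10)(6/9)(3/8)(2/7) = 0.05; P(data | r = 5) = (5/10)(4/9)(5/8)(4/7) = 0.079365; P(data | r = 7) = (3/10)(2/9)(7/8)(6/7) = 0.05; P(data | r = 9) = (1/10)(0/9) = 0.
The prior-weighted likelihoods are 1/6 · 0 = 0, 1/6 · 0.022222 = 0.0037037, 1/6 · 0.05 = 0.0083333, 1/6 · 0.079365 = 0.013228, 1/6 · 0.05 = 0.0083333, 1/6 · 0 = 0; with total 0.033598.
Dividing through by the total gives posterior P(r = 1 | data) = 0, P(r = 2 | data) = 0.11024, P(r = 3 | data) = 0.24803, P(r = 5 | data) = 0.3937, P(r = 7 | data) = 0.24803, P(r = 9 | data) = 0.
The predictive probability is P(orange next | data) = (1)(0.11024) + (5/6)(0.24803) + (1/2)(0.3937) + (1/6)(0.24803) = 0.55512.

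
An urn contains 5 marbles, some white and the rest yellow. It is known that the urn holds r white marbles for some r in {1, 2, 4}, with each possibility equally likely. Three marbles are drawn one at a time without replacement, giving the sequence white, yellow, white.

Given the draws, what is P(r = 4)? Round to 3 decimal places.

For each hypothesis, P(data | H) works out to: P(data | r = 1) = (1/5)(4/4)(0/3) = 0; P(data | r = 2) = (2/5)(3/4)(1/3) = 1/10; P(data | r = 4) = (4/5)(1/4)(3/3) = 1/5.
The prior-weighted likelihoods are 1/3 · 0 = 0, 1/3 · 1/10 = 1/30, 1/3 · 1/5 = 1/15; these sum to 1/10.
Therefore the posterior P(r = 4 | data) = (1/15) / (1/10) = 2/3.

0.667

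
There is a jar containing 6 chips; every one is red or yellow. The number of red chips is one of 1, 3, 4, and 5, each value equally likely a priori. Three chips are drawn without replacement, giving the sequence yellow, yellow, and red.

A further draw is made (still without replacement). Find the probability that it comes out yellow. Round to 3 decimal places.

Under each hypothesis, the probability of the observed sequence is: P(data | r = 1) = (5/6)(4/5)(1/4) = 1/6; P(data | r = 3) = (3/6)(2/5)(3/4) = 3/20; P(data | r = 4) = (2/6)(1/5)(4/4) = 1/15; P(data | r = 5) = (1/6)(0/5) = 0.
Multiplying each by its prior: 1/4 · 1/6 = 1/24, 1/4 · 3/20 = 3/80, 1/4 · 1/15 = 1/60, 1/4 · 0 = 0; these sum to 23/240.
The posterior is then P(r = 1 | data) = 10/23, P(r = 3 | data) = 9/23, P(r = 4 | data) = 4/23, P(r = 5 | data) = 0.
So P(yellow next | data) = Σ P(yellow next | H) P(H | data) = (1)(10/23) + (1/3)(9/23) + (0)(4/23) = 13/23.

0.565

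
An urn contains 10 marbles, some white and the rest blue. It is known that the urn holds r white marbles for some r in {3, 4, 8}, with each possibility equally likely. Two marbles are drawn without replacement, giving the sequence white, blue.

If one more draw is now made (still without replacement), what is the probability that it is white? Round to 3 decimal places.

0.463

Compute the likelihood of the observed sequence for each case: P(data | r = 3) = (3/10)(7/9) = 7/30; P(data | r = 4) = (4/10)(6/9) = 4/15; P(data | r = 8) = (8/10)(2/9) = 8/45.
Multiplying each by its prior: 1/3 · 7/30 = 7/90, 1/3 · 4/15 = 4/45, 1/3 · 8/45 = 8/135; summing to 61/270.
The posterior is then P(r = 3 | data) = 21/61, P(r = 4 | data) = 24/61, P(r = 8 | data) = 16/61.
The predictive probability is P(white next | data) = (1/4)(21/61) + (3/8)(24/61) + (7/8)(16/61) = 113/244.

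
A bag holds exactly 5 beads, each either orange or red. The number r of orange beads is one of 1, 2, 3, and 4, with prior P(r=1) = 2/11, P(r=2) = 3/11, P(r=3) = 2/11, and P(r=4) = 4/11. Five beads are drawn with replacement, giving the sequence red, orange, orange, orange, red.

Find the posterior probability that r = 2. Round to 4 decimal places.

The likelihood of the observed sequence under each hypothesis: P(data | r = 1) = (4/5)(1/5)(1/5)(1/5)(4/5) = 0.00512; P(data | r = 2) = (3/5)(2/5)(2/5)(2/5)(3/5) = 0.02304; P(data | r = 3) = (2/5)(3/5)(3/5)(3/5)(2/5) = 0.03456; P(data | r = 4) = (1/5)(4/5)(4/5)(4/5)(1/5) = 0.02048.
Weighting by the prior gives 2/11 · 0.00512 = 0.00093091, 3/11 · 0.02304 = 0.0062836, 2/11 · 0.03456 = 0.0062836, 4/11 · 0.02048 = 0.0074473; summing to 0.020945.
So P(r = 2 | data) = (0.0062836) / (0.020945) = 0.3.

0.3000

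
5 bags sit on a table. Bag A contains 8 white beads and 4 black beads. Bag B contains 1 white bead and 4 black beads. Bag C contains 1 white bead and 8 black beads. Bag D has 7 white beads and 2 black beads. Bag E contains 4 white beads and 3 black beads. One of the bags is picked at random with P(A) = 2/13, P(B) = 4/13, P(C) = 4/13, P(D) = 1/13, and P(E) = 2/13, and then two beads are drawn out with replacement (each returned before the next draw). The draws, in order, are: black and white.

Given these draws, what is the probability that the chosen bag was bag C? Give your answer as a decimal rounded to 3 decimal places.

The likelihood of the observed sequence under each hypothesis: P(data | bag A) = (4/12)(8/12) = 0.22222; P(data | bag B) = (4/5)(1/5) = 0.16; P(data | bag C) = (8/9)(1/9) = 0.098765; P(data | bag D) = (2/9)(7/9) = 0.17284; P(data | bag E) = (3/7)(4/7) = 0.2449.
Multiplying each by its prior: 2/13 · 0.22222 = 0.034188, 4/13 · 0.16 = 0.049231, 4/13 · 0.098765 = 0.030389, 1/13 · 0.17284 = 0.013295, 2/13 · 0.2449 = 0.037677; with total 0.16478.
By Bayes' rule, P(bag C | data) = (0.030389) / (0.16478) = 0.18442.

0.184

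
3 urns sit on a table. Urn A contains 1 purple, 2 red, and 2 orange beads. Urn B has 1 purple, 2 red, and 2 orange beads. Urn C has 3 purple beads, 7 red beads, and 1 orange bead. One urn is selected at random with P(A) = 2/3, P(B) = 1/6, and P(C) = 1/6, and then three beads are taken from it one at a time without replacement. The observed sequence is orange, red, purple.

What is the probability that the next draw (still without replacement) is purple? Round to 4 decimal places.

0.0150

For each hypothesis, P(data | H) works out to: P(data | urn A) = (2/5)(2/4)(1/3) = 0.066667; P(data | urn B) = (2/5)(2/4)(1/3) = 0.066667; P(data | urn C) = (1/11)(7/10)(3/9) = 0.021212.
Multiplying each by its prior: 2/3 · 0.066667 = 0.044444, 1/6 · 0.066667 = 0.011111, 1/6 · 0.021212 = 0.0035354; these sum to 0.059091.
Normalising, the posterior is P(urn A | data) = 0.75214, P(urn B | data) = 0.18803, P(urn C | data) = 0.059829.
So P(purple next | data) = Σ P(purple next | H) P(H | data) = (0)(0.75214) + (0)(0.18803) + (1/4)(0.059829) = 0.014957.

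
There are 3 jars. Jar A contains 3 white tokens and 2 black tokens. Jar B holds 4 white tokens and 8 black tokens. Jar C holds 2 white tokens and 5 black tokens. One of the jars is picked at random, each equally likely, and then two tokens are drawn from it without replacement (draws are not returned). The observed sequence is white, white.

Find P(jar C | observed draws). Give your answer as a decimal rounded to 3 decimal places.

0.109

For each hypothesis, P(data | H) works out to: P(data | jar A) = (3/5)(2/4) = 0.3; P(data | jar B) = (4/12)(3/11) = 0.090909; P(data | jar C) = (2/7)(1/6) = 0.047619.
The prior-weighted likelihoods are 1/3 · 0.3 = 0.1, 1/3 · 0.090909 = 0.030303, 1/3 · 0.047619 = 0.015873; these sum to 0.14618.
Hence P(jar C | data) = (0.015873) / (0.14618) = 0.10859.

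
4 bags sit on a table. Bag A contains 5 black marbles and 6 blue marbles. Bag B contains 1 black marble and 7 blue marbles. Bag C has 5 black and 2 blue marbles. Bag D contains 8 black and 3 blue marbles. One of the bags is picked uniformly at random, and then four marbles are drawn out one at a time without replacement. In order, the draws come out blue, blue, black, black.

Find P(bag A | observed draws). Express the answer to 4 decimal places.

0.4569

For each hypothesis, P(data | H) works out to: P(data | bag A) = (6/11)(5/10)(5/9)(4/8) = 0.075758; P(data | bag B) = (7/8)(6/7)(1/6)(0/5) = 0; P(data | bag C) = (2/7)(1/6)(5/5)(4/4) = 0.047619; P(data | bag D) = (3/11)(2/10)(8/9)(7/8) = 0.042424.
The prior-weighted likelihoods are 1/4 · 0.075758 = 0.018939, 1/4 · 0 = 0, 1/4 · 0.047619 = 0.011905, 1/4 · 0.042424 = 0.010606; these sum to 0.04145.
By Bayes' rule, P(bag A | data) = (0.018939) / (0.04145) = 0.45692.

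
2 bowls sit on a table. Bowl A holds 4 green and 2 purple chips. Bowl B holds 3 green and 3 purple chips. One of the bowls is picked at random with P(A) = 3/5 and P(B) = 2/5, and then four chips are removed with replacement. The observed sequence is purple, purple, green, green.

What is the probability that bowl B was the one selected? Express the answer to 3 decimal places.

0.458

The likelihood of the observed sequence under each hypothesis: P(data | bowl A) = (2/6)(2/6)(4/6)(4/6) = 0.049383; P(data | bowl B) = (3/6)(3/6)(3/6)(3/6) = 0.0625.
Multiplying each by its prior: 3/5 · 0.049383 = 0.02963, 2/5 · 0.0625 = 0.025; summing to 0.05463.
So P(bowl B | data) = (0.025) / (0.05463) = 0.45763.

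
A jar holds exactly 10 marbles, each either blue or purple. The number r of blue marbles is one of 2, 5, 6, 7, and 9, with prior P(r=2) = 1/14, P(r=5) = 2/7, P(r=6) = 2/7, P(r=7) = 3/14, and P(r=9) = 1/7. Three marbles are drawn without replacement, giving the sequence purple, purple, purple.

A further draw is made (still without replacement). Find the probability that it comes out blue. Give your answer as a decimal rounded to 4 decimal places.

0.5329

Compute the likelihood of the observed sequence for each case: P(data | r = 2) = (8/10)(7/9)(6/8) = 7/15; P(data | r = 5) = (5/10)(4/9)(3/8) = 1/12; P(data | r = 6) = (4/10)(3/9)(2/8) = 1/30; P(data | r = 7) = (3/10)(2/9)(1/8) = 1/120; P(data | r = 9) = (1/10)(0/9) = 0.
The prior-weighted likelihoods are 1/14 · 7/15 = 1/30, 2/7 · 1/12 = 1/42, 2/7 · 1/30 = 1/105, 3/14 · 1/120 = 1/560, 1/7 · 0 = 0; with total 23/336.
Dividing through by the total gives posterior P(r = 2 | data) = 56/115, P(r = 5 | data) = 8/23, P(r = 6 | data) = 16/115, P(r = 7 | data) = 3/115, P(r = 9 | data) = 0.
The predictive probability is P(blue next | data) = (2/7)(56/115) + (5/7)(8/23) + (6/7)(16/115) + (1)(3/115) = 429/805.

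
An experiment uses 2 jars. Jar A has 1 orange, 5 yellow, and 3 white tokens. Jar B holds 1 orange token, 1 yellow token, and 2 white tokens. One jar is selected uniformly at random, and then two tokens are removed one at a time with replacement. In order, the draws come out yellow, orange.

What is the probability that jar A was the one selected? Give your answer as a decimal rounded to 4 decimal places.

Compute the likelihood of the observed sequence for each case: P(data | jar A) = (5/9)(1/9) = 0.061728; P(data | jar B) = (1/4)(1/4) = 0.0625.
Multiplying each by its prior: 1/2 · 0.061728 = 0.030864, 1/2 · 0.0625 = 0.03125; with total 0.062114.
Therefore the posterior P(jar A | data) = (0.030864) / (0.062114) = 0.49689.

0.4969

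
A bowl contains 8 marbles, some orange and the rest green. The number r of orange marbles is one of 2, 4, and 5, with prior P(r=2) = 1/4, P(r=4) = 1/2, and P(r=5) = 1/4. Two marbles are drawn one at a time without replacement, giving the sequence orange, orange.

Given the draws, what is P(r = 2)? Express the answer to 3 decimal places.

For each hypothesis, P(data | H) works out to: P(data | r = 2) = (2/8)(1/7) = 1/28; P(data | r = 4) = (4/8)(3/7) = 3/14; P(data | r = 5) = (5/8)(4/7) = 5/14.
Weighting by the prior gives 1/4 · 1/28 = 1/112, 1/2 · 3/14 = 3/28, 1/4 · 5/14 = 5/56; these sum to 23/112.
Hence P(r = 2 | data) = (1/112) / (23/112) = 1/23.

0.043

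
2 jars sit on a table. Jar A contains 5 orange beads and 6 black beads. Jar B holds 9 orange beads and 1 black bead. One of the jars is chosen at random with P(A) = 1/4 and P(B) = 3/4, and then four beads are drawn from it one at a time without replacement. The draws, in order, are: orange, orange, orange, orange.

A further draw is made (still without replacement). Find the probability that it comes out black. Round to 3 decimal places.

Under each hypothesis, the probability of the observed sequence is: P(data | jar A) = (5/11)(4/10)(3/9)(2/8) = 0.015152; P(data | jar B) = (9/10)(8/9)(7/8)(6/7) = 0.6.
Multiplying each by its prior: 1/4 · 0.015152 = 0.0037879, 3/4 · 0.6 = 0.45; summing to 0.45379.
The posterior is then P(jar A | data) = 0.0083472, P(jar B | data) = 0.99165.
Averaging over the posterior, P(black next | data) = (6/7)(0.0083472) + (1/6)(0.99165) = 0.17243.

0.172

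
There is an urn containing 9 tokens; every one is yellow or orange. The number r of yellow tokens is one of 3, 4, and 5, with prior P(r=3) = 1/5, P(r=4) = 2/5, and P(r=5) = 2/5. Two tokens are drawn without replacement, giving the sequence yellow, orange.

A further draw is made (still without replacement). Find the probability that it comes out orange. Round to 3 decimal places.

0.539

Under each hypothesis, the probability of the observed sequence is: P(data | r = 3) = (3/9)(6/8) = 1/4; P(data | r = 4) = (4/9)(5/8) = 5/18; P(data | r = 5) = (5/9)(4/8) = 5/18.
Weighting by the prior gives 1/5 · 1/4 = 1/20, 2/5 · 5/18 = 1/9, 2/5 · 5/18 = 1/9; with total 49/180.
Normalising, the posterior is P(r = 3 | data) = 9/49, P(r = 4 | data) = 20/49, P(r = 5 | data) = 20/49.
Averaging over the posterior, P(orange next | data) = (5/7)(9/49) + (4/7)(20/49) + (3/7)(20/49) = 185/343.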